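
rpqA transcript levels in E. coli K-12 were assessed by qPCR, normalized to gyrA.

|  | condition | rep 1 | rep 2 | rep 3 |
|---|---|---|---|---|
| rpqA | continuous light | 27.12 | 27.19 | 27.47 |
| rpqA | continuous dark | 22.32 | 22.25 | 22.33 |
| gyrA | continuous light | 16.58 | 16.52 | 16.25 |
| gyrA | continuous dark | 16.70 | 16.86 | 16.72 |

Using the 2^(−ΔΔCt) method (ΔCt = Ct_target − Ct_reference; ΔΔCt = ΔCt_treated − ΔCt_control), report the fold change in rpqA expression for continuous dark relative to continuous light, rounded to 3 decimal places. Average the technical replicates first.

38.586

Mean Ct: rpqA continuous light 27.260; rpqA continuous dark 22.300; gyrA continuous light 16.450; gyrA continuous dark 16.760
ΔCt(continuous light) = 27.260 − 16.450 = 10.810
ΔCt(continuous dark) = 22.300 − 16.760 = 5.540
ΔΔCt = 5.540 − 10.810 = -5.270
Fold change = 2^(−(-5.270)) = 2^5.270 = 38.5859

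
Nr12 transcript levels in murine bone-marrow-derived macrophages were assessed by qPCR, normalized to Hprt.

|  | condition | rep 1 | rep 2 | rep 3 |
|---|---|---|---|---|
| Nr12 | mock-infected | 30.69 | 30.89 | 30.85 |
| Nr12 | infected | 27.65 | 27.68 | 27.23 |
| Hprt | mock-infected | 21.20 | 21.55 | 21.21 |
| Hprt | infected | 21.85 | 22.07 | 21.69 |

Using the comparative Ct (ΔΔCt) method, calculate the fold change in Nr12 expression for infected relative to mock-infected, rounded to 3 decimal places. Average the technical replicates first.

14.320

Mean Ct: Nr12 mock-infected 30.810; Nr12 infected 27.520; Hprt mock-infected 21.320; Hprt infected 21.870
ΔCt(mock-infected) = 30.810 − 21.320 = 9.490
ΔCt(infected) = 27.520 − 21.870 = 5.650
ΔΔCt = 5.650 − 9.490 = -3.840
Fold change = 2^(−(-3.840)) = 2^3.840 = 14.3204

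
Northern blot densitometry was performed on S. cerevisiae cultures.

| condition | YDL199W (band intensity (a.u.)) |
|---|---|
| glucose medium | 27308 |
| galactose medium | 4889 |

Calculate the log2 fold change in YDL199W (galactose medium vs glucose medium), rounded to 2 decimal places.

-2.48

Fold change = 4889 / 27308 = 0.1790
log2(0.1790) = -2.482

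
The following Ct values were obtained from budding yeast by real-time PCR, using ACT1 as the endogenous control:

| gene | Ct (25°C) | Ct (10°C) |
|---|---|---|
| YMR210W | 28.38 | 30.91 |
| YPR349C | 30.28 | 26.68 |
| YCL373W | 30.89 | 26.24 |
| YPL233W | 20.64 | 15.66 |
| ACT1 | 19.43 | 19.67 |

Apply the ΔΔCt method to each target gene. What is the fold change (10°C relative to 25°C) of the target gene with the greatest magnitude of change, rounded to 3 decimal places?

YMR210W: ΔΔCt = (30.91−19.67) − (28.38−19.43) = 11.24 − 8.95 = 2.29; fold change = 2^-2.29 = 0.204
YPR349C: ΔΔCt = (26.68−19.67) − (30.28−19.43) = 7.01 − 10.85 = -3.84; fold change = 2^3.84 = 14.320
YCL373W: ΔΔCt = (26.24−19.67) − (30.89−19.43) = 6.57 − 11.46 = -4.89; fold change = 2^4.89 = 29.651
YPL233W: ΔΔCt = (15.66−19.67) − (20.64−19.43) = -4.01 − 1.21 = -5.22; fold change = 2^5.22 = 37.271
YPL233W has the largest |ΔΔCt| = 5.22.

37.271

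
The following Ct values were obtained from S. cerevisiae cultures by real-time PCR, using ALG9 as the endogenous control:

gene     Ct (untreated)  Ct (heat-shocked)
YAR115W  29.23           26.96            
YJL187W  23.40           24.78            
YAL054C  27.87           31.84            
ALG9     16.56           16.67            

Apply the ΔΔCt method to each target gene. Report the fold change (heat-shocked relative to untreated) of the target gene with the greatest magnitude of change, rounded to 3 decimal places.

0.069

YAR115W: ΔΔCt = (26.96−16.67) − (29.23−16.56) = 10.29 − 12.67 = -2.38; fold change = 2^2.38 = 5.205
YJL187W: ΔΔCt = (24.78−16.67) − (23.40−16.56) = 8.11 − 6.84 = 1.27; fold change = 2^-1.27 = 0.415
YAL054C: ΔΔCt = (31.84−16.67) − (27.87−16.56) = 15.17 − 11.31 = 3.86; fold change = 2^-3.86 = 0.069
YAL054C has the largest |ΔΔCt| = 3.86.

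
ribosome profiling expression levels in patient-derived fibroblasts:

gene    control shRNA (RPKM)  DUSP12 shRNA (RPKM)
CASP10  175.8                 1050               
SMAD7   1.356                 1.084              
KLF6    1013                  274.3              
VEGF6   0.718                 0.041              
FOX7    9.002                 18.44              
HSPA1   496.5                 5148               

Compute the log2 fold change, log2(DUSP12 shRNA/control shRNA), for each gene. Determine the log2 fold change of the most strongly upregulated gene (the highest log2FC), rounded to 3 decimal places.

log2(1050/175.8) = 2.578  (CASP10)
log2(1.084/1.356) = -0.323  (SMAD7)
log2(274.3/1013) = -1.885  (KLF6)
log2(0.041/0.718) = -4.130  (VEGF6)
log2(18.44/9.002) = 1.035  (FOX7)
log2(5148/496.5) = 3.374  (HSPA1)
HSPA1 is most strongly upregulated.

3.374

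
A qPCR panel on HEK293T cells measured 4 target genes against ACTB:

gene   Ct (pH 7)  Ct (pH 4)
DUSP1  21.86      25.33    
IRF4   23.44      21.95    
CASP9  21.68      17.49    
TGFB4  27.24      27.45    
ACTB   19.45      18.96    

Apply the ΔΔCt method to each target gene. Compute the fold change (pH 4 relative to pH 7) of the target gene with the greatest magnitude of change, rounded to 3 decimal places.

0.064

DUSP1: ΔΔCt = (25.33−18.96) − (21.86−19.45) = 6.37 − 2.41 = 3.96; fold change = 2^-3.96 = 0.064
IRF4: ΔΔCt = (21.95−18.96) − (23.44−19.45) = 2.99 − 3.99 = -1.00; fold change = 2^1.00 = 2.000
CASP9: ΔΔCt = (17.49−18.96) − (21.68−19.45) = -1.47 − 2.23 = -3.70; fold change = 2^3.70 = 12.996
TGFB4: ΔΔCt = (27.45−18.96) − (27.24−19.45) = 8.49 − 7.79 = 0.70; fold change = 2^-0.70 = 0.616
DUSP1 has the largest |ΔΔCt| = 3.96.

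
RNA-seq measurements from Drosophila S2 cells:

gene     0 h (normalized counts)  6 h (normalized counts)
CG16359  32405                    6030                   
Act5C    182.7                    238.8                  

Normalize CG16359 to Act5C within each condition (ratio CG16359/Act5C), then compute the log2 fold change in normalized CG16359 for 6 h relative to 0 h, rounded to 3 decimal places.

CG16359/Act5C (0 h) = 32405 / 182.7 = 177.37
CG16359/Act5C (6 h) = 6030 / 238.8 = 25.251
Fold change = 25.251 / 177.37 = 0.1424
log2(0.1424) = -2.8123

-2.812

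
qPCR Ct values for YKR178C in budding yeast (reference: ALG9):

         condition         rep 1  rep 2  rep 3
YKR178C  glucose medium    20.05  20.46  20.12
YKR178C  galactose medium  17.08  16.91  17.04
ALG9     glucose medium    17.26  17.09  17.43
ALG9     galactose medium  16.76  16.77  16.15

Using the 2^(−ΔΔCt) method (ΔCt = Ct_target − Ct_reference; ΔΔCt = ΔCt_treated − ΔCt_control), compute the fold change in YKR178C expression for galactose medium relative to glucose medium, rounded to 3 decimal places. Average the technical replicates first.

Mean Ct: YKR178C glucose medium 20.210; YKR178C galactose medium 17.010; ALG9 glucose medium 17.260; ALG9 galactose medium 16.560
ΔCt(glucose medium) = 20.210 − 17.260 = 2.950
ΔCt(galactose medium) = 17.010 − 16.560 = 0.450
ΔΔCt = 0.450 − 2.950 = -2.500
Fold change = 2^(−(-2.500)) = 2^2.500 = 5.6569

5.657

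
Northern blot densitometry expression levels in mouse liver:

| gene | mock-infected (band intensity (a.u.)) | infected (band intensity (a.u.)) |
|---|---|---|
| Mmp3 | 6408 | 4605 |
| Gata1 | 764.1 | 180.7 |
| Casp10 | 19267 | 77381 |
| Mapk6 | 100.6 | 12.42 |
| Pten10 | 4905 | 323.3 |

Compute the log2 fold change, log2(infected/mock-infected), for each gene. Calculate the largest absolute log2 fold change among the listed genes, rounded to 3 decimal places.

3.923

log2(4605/6408) = -0.477  (Mmp3)
log2(180.7/764.1) = -2.080  (Gata1)
log2(77381/19267) = 2.006  (Casp10)
log2(12.42/100.6) = -3.018  (Mapk6)
log2(323.3/4905) = -3.923  (Pten10)
The largest magnitude belongs to Pten10.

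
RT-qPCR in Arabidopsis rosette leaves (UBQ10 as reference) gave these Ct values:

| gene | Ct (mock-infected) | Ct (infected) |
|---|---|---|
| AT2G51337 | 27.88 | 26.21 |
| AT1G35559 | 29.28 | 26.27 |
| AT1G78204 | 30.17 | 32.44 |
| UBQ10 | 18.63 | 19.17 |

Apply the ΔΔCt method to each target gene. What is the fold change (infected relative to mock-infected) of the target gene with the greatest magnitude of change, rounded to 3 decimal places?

11.713

AT2G51337: ΔΔCt = (26.21−19.17) − (27.88−18.63) = 7.04 − 9.25 = -2.21; fold change = 2^2.21 = 4.627
AT1G35559: ΔΔCt = (26.27−19.17) − (29.28−18.63) = 7.10 − 10.65 = -3.55; fold change = 2^3.55 = 11.713
AT1G78204: ΔΔCt = (32.44−19.17) − (30.17−18.63) = 13.27 − 11.54 = 1.73; fold change = 2^-1.73 = 0.301
AT1G35559 has the largest |ΔΔCt| = 3.55.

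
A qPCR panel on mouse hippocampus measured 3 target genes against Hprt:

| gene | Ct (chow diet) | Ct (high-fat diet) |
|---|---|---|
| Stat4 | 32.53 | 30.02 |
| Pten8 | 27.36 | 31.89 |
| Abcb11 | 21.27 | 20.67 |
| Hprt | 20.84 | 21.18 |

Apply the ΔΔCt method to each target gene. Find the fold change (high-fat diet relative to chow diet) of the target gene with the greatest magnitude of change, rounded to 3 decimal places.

Stat4: ΔΔCt = (30.02−21.18) − (32.53−20.84) = 8.84 − 11.69 = -2.85; fold change = 2^2.85 = 7.210
Pten8: ΔΔCt = (31.89−21.18) − (27.36−20.84) = 10.71 − 6.52 = 4.19; fold change = 2^-4.19 = 0.055
Abcb11: ΔΔCt = (20.67−21.18) − (21.27−20.84) = -0.51 − 0.43 = -0.94; fold change = 2^0.94 = 1.919
Pten8 has the largest |ΔΔCt| = 4.19.

0.055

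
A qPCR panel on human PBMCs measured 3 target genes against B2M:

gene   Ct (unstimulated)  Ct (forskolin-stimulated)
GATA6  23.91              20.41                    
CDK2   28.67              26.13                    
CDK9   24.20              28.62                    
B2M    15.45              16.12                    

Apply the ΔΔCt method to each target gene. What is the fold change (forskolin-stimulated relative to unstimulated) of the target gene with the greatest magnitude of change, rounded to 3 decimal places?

GATA6: ΔΔCt = (20.41−16.12) − (23.91−15.45) = 4.29 − 8.46 = -4.17; fold change = 2^4.17 = 18.001
CDK2: ΔΔCt = (26.13−16.12) − (28.67−15.45) = 10.01 − 13.22 = -3.21; fold change = 2^3.21 = 9.254
CDK9: ΔΔCt = (28.62−16.12) − (24.20−15.45) = 12.50 − 8.75 = 3.75; fold change = 2^-3.75 = 0.074
GATA6 has the largest |ΔΔCt| = 4.17.

18.001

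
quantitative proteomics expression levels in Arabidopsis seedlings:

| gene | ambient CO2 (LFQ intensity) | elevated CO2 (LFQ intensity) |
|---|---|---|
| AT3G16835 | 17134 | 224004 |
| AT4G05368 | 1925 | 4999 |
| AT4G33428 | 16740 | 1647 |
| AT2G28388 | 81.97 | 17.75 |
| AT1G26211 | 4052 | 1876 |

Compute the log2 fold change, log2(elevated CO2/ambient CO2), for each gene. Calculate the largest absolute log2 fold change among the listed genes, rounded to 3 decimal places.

3.709

log2(224004/17134) = 3.709  (AT3G16835)
log2(4999/1925) = 1.377  (AT4G05368)
log2(1647/16740) = -3.345  (AT4G33428)
log2(17.75/81.97) = -2.207  (AT2G28388)
log2(1876/4052) = -1.111  (AT1G26211)
The largest magnitude belongs to AT3G16835.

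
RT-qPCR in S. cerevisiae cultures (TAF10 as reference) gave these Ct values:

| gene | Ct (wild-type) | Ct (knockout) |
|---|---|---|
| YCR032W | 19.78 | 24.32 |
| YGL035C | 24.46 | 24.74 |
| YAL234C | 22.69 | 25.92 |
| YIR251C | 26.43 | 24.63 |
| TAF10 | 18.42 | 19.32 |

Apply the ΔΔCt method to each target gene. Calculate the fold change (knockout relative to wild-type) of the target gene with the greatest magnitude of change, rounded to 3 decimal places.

0.080

YCR032W: ΔΔCt = (24.32−19.32) − (19.78−18.42) = 5.00 − 1.36 = 3.64; fold change = 2^-3.64 = 0.080
YGL035C: ΔΔCt = (24.74−19.32) − (24.46−18.42) = 5.42 − 6.04 = -0.62; fold change = 2^0.62 = 1.537
YAL234C: ΔΔCt = (25.92−19.32) − (22.69−18.42) = 6.60 − 4.27 = 2.33; fold change = 2^-2.33 = 0.199
YIR251C: ΔΔCt = (24.63−19.32) − (26.43−18.42) = 5.31 − 8.01 = -2.70; fold change = 2^2.70 = 6.498
YCR032W has the largest |ΔΔCt| = 3.64.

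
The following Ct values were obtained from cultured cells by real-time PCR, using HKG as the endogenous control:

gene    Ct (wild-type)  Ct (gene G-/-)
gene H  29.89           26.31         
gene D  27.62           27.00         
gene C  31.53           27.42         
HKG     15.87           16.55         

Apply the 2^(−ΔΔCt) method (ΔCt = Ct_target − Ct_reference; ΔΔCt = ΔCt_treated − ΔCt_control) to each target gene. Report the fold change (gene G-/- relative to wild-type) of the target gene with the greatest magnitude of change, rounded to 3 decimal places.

gene H: ΔΔCt = (26.31−16.55) − (29.89−15.87) = 9.76 − 14.02 = -4.26; fold change = 2^4.26 = 19.160
gene D: ΔΔCt = (27.00−16.55) − (27.62−15.87) = 10.45 − 11.75 = -1.30; fold change = 2^1.30 = 2.462
gene C: ΔΔCt = (27.42−16.55) − (31.53−15.87) = 10.87 − 15.66 = -4.79; fold change = 2^4.79 = 27.665
gene C has the largest |ΔΔCt| = 4.79.

27.665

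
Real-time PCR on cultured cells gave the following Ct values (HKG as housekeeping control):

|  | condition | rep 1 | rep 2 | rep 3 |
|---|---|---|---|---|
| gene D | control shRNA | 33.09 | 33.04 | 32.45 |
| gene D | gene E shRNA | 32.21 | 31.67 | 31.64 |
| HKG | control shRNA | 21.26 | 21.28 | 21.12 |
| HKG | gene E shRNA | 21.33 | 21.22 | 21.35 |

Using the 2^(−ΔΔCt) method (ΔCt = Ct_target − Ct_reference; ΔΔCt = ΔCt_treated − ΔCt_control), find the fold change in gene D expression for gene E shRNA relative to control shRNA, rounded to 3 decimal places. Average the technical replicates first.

Mean Ct: gene D control shRNA 32.860; gene D gene E shRNA 31.840; HKG control shRNA 21.220; HKG gene E shRNA 21.300
ΔCt(control shRNA) = 32.860 − 21.220 = 11.640
ΔCt(gene E shRNA) = 31.840 − 21.300 = 10.540
ΔΔCt = 10.540 − 11.640 = -1.100
Fold change = 2^(−(-1.100)) = 2^1.100 = 2.1435

2.144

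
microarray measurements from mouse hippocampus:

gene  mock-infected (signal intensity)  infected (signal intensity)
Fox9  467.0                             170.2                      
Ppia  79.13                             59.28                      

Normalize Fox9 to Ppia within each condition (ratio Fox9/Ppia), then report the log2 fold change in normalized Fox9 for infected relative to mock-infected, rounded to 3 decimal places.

-1.040

Fox9/Ppia (mock-infected) = 467.0 / 79.13 = 5.9017
Fox9/Ppia (infected) = 170.2 / 59.28 = 2.8711
Fold change = 2.8711 / 5.9017 = 0.4865
log2(0.4865) = -1.0395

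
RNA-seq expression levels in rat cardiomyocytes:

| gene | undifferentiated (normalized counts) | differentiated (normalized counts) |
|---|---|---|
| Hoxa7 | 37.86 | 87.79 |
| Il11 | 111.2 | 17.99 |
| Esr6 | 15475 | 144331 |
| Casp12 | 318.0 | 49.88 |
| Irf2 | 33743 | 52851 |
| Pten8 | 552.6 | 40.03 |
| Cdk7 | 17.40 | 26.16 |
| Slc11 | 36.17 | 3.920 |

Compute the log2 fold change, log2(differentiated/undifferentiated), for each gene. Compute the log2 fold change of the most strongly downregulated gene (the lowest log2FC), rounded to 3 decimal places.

log2(87.79/37.86) = 1.213  (Hoxa7)
log2(17.99/111.2) = -2.628  (Il11)
log2(144331/15475) = 3.221  (Esr6)
log2(49.88/318.0) = -2.672  (Casp12)
log2(52851/33743) = 0.647  (Irf2)
log2(40.03/552.6) = -3.787  (Pten8)
log2(26.16/17.40) = 0.588  (Cdk7)
log2(3.920/36.17) = -3.206  (Slc11)
Pten8 is most strongly downregulated.

-3.787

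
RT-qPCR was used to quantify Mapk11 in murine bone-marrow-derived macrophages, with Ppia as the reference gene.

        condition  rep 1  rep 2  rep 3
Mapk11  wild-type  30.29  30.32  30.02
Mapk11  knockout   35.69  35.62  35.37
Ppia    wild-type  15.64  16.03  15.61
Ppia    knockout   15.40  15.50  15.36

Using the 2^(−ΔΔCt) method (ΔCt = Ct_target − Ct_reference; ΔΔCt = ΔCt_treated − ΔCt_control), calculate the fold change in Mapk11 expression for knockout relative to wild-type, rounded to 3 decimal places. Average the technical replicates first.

Mean Ct: Mapk11 wild-type 30.210; Mapk11 knockout 35.560; Ppia wild-type 15.760; Ppia knockout 15.420
ΔCt(wild-type) = 30.210 − 15.760 = 14.450
ΔCt(knockout) = 35.560 − 15.420 = 20.140
ΔΔCt = 20.140 − 14.450 = 5.690
Fold change = 2^(−5.690) = 0.0194

0.019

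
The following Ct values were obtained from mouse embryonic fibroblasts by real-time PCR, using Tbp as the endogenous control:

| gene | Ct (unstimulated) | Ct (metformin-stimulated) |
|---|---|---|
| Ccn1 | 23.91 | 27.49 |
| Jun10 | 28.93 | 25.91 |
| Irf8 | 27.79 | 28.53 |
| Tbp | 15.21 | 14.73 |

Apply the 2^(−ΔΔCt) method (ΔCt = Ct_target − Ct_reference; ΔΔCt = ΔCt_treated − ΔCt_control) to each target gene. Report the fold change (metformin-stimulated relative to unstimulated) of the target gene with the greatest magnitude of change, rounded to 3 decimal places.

Ccn1: ΔΔCt = (27.49−14.73) − (23.91−15.21) = 12.76 − 8.70 = 4.06; fold change = 2^-4.06 = 0.060
Jun10: ΔΔCt = (25.91−14.73) − (28.93−15.21) = 11.18 − 13.72 = -2.54; fold change = 2^2.54 = 5.816
Irf8: ΔΔCt = (28.53−14.73) − (27.79−15.21) = 13.80 − 12.58 = 1.22; fold change = 2^-1.22 = 0.429
Ccn1 has the largest |ΔΔCt| = 4.06.

0.060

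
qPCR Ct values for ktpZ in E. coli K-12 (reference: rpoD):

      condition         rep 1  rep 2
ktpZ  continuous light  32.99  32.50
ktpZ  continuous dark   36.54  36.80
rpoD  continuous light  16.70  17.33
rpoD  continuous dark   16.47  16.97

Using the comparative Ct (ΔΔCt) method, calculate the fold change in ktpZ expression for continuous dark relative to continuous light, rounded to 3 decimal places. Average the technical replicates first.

Mean Ct: ktpZ continuous light 32.745; ktpZ continuous dark 36.670; rpoD continuous light 17.015; rpoD continuous dark 16.720
ΔCt(continuous light) = 32.745 − 17.015 = 15.730
ΔCt(continuous dark) = 36.670 − 16.720 = 19.950
ΔΔCt = 19.950 − 15.730 = 4.220
Fold change = 2^(−4.220) = 0.0537

0.054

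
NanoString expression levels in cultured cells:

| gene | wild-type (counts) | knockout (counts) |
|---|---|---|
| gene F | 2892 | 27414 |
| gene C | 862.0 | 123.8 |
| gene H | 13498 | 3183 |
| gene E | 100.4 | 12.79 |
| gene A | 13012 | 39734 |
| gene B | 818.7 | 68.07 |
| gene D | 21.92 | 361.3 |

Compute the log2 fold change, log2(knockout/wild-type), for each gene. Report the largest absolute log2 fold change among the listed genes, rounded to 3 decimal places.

log2(27414/2892) = 3.245  (gene F)
log2(123.8/862.0) = -2.800  (gene C)
log2(3183/13498) = -2.084  (gene H)
log2(12.79/100.4) = -2.973  (gene E)
log2(39734/13012) = 1.611  (gene A)
log2(68.07/818.7) = -3.588  (gene B)
log2(361.3/21.92) = 4.043  (gene D)
The largest magnitude belongs to gene D.

4.043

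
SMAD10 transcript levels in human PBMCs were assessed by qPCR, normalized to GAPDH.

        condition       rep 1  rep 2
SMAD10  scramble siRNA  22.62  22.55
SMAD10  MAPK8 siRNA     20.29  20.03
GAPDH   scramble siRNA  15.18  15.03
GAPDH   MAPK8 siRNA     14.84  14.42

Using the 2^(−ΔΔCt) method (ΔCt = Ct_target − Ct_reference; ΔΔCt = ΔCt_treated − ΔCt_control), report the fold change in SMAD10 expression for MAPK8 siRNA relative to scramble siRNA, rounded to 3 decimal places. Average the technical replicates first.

3.864

Mean Ct: SMAD10 scramble siRNA 22.585; SMAD10 MAPK8 siRNA 20.160; GAPDH scramble siRNA 15.105; GAPDH MAPK8 siRNA 14.630
ΔCt(scramble siRNA) = 22.585 − 15.105 = 7.480
ΔCt(MAPK8 siRNA) = 20.160 − 14.630 = 5.530
ΔΔCt = 5.530 − 7.480 = -1.950
Fold change = 2^(−(-1.950)) = 2^1.950 = 3.8637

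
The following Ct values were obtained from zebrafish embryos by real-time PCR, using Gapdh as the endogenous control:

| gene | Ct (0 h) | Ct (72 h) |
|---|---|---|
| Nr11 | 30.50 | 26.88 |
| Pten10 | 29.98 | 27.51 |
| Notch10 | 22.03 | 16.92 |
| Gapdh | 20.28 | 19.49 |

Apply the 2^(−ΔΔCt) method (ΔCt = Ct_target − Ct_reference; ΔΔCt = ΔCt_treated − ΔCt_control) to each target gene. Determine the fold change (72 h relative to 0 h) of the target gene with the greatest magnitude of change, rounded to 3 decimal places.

19.973

Nr11: ΔΔCt = (26.88−19.49) − (30.50−20.28) = 7.39 − 10.22 = -2.83; fold change = 2^2.83 = 7.111
Pten10: ΔΔCt = (27.51−19.49) − (29.98−20.28) = 8.02 − 9.70 = -1.68; fold change = 2^1.68 = 3.204
Notch10: ΔΔCt = (16.92−19.49) − (22.03−20.28) = -2.57 − 1.75 = -4.32; fold change = 2^4.32 = 19.973
Notch10 has the largest |ΔΔCt| = 4.32.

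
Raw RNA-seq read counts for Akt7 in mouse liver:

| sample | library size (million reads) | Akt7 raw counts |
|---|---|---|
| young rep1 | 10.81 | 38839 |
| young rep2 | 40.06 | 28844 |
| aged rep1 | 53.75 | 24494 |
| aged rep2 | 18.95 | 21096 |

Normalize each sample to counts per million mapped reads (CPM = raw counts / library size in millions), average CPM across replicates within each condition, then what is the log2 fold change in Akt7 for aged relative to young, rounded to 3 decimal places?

CPM(young rep1) = 38839 / 10.81 = 3592.8770
CPM(young rep2) = 28844 / 40.06 = 720.0200
CPM(aged rep1) = 24494 / 53.75 = 455.7023
CPM(aged rep2) = 21096 / 18.95 = 1113.2454
mean CPM(young) = 2156.4485; mean CPM(aged) = 784.4739
Fold change = 784.4739 / 2156.4485 = 0.36378
log2(0.36378) = -1.4589

-1.459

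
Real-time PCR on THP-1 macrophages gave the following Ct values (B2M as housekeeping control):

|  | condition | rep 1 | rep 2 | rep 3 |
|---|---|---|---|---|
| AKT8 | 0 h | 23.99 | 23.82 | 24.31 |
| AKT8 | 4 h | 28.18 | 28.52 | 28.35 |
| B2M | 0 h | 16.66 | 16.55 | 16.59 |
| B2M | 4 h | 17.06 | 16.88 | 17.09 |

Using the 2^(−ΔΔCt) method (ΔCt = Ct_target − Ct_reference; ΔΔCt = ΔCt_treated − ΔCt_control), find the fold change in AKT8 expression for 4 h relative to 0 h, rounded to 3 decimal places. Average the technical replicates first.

Mean Ct: AKT8 0 h 24.040; AKT8 4 h 28.350; B2M 0 h 16.600; B2M 4 h 17.010
ΔCt(0 h) = 24.040 − 16.600 = 7.440
ΔCt(4 h) = 28.350 − 17.010 = 11.340
ΔΔCt = 11.340 − 7.440 = 3.900
Fold change = 2^(−3.900) = 0.0670

0.067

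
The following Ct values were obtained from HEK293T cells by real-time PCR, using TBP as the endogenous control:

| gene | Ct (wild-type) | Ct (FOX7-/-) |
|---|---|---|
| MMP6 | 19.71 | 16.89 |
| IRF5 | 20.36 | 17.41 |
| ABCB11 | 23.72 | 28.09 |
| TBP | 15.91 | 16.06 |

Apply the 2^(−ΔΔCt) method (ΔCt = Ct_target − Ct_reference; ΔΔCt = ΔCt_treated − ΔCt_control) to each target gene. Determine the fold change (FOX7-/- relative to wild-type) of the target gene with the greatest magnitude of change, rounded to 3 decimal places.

0.054

MMP6: ΔΔCt = (16.89−16.06) − (19.71−15.91) = 0.83 − 3.80 = -2.97; fold change = 2^2.97 = 7.835
IRF5: ΔΔCt = (17.41−16.06) − (20.36−15.91) = 1.35 − 4.45 = -3.10; fold change = 2^3.10 = 8.574
ABCB11: ΔΔCt = (28.09−16.06) − (23.72−15.91) = 12.03 − 7.81 = 4.22; fold change = 2^-4.22 = 0.054
ABCB11 has the largest |ΔΔCt| = 4.22.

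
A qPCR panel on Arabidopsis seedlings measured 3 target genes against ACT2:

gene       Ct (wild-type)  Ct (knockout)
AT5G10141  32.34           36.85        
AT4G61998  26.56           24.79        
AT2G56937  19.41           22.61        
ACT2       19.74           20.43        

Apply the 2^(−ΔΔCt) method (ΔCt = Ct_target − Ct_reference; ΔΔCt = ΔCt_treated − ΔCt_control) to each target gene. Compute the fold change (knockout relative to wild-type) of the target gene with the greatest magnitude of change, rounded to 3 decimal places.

0.071

AT5G10141: ΔΔCt = (36.85−20.43) − (32.34−19.74) = 16.42 − 12.60 = 3.82; fold change = 2^-3.82 = 0.071
AT4G61998: ΔΔCt = (24.79−20.43) − (26.56−19.74) = 4.36 − 6.82 = -2.46; fold change = 2^2.46 = 5.502
AT2G56937: ΔΔCt = (22.61−20.43) − (19.41−19.74) = 2.18 − (-0.33) = 2.51; fold change = 2^-2.51 = 0.176
AT5G10141 has the largest |ΔΔCt| = 3.82.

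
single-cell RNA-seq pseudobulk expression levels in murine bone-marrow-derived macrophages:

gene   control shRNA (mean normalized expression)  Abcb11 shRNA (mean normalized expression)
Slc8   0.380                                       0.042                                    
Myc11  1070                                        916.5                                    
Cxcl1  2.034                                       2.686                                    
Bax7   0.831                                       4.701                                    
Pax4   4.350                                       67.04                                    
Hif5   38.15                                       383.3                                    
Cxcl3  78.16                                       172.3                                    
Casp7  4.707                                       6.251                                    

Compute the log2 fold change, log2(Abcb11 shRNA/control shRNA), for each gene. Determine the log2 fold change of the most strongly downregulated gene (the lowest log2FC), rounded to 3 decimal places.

-3.178

log2(0.042/0.380) = -3.178  (Slc8)
log2(916.5/1070) = -0.223  (Myc11)
log2(2.686/2.034) = 0.401  (Cxcl1)
log2(4.701/0.831) = 2.500  (Bax7)
log2(67.04/4.350) = 3.946  (Pax4)
log2(383.3/38.15) = 3.329  (Hif5)
log2(172.3/78.16) = 1.140  (Cxcl3)
log2(6.251/4.707) = 0.409  (Casp7)
Slc8 is most strongly downregulated.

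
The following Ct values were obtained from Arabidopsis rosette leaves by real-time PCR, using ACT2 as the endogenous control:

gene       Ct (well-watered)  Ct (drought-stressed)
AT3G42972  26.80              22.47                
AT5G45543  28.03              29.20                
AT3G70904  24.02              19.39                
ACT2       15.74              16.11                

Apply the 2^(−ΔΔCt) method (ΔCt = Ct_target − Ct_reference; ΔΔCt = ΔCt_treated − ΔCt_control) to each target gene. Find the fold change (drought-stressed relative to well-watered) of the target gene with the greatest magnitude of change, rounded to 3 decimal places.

32.000

AT3G42972: ΔΔCt = (22.47−16.11) − (26.80−15.74) = 6.36 − 11.06 = -4.70; fold change = 2^4.70 = 25.992
AT5G45543: ΔΔCt = (29.20−16.11) − (28.03−15.74) = 13.09 − 12.29 = 0.80; fold change = 2^-0.80 = 0.574
AT3G70904: ΔΔCt = (19.39−16.11) − (24.02−15.74) = 3.28 − 8.28 = -5.00; fold change = 2^5.00 = 32.000
AT3G70904 has the largest |ΔΔCt| = 5.00.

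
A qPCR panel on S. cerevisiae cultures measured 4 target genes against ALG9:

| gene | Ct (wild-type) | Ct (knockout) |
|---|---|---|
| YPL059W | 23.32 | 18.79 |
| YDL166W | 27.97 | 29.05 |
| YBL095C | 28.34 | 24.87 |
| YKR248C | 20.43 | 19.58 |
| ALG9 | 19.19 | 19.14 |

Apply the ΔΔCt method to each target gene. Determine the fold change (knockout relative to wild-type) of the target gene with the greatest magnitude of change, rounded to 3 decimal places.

22.316

YPL059W: ΔΔCt = (18.79−19.14) − (23.32−19.19) = -0.35 − 4.13 = -4.48; fold change = 2^4.48 = 22.316
YDL166W: ΔΔCt = (29.05−19.14) − (27.97−19.19) = 9.91 − 8.78 = 1.13; fold change = 2^-1.13 = 0.457
YBL095C: ΔΔCt = (24.87−19.14) − (28.34−19.19) = 5.73 − 9.15 = -3.42; fold change = 2^3.42 = 10.703
YKR248C: ΔΔCt = (19.58−19.14) − (20.43−19.19) = 0.44 − 1.24 = -0.80; fold change = 2^0.80 = 1.741
YPL059W has the largest |ΔΔCt| = 4.48.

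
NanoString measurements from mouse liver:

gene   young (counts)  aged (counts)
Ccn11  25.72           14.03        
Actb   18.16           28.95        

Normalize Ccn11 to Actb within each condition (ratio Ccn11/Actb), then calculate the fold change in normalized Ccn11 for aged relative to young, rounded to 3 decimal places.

Ccn11/Actb (young) = 25.72 / 18.16 = 1.4163
Ccn11/Actb (aged) = 14.03 / 28.95 = 0.48463
Fold change = 0.48463 / 1.4163 = 0.3422

0.342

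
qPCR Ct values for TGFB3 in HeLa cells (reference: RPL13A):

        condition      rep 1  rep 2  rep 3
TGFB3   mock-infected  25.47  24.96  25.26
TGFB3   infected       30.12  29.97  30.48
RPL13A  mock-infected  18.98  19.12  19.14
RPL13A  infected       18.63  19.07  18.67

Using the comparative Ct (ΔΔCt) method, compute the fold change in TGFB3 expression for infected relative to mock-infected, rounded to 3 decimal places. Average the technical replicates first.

Mean Ct: TGFB3 mock-infected 25.230; TGFB3 infected 30.190; RPL13A mock-infected 19.080; RPL13A infected 18.790
ΔCt(mock-infected) = 25.230 − 19.080 = 6.150
ΔCt(infected) = 30.190 − 18.790 = 11.400
ΔΔCt = 11.400 − 6.150 = 5.250
Fold change = 2^(−5.250) = 0.0263

0.026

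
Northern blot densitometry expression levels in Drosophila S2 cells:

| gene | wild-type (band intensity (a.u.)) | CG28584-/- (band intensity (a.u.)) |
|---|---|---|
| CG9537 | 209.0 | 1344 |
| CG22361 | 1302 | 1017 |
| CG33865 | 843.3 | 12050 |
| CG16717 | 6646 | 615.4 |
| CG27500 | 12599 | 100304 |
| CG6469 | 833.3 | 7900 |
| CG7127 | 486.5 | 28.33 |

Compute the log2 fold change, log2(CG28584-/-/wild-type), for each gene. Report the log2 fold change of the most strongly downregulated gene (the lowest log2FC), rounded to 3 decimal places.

log2(1344/209.0) = 2.685  (CG9537)
log2(1017/1302) = -0.356  (CG22361)
log2(12050/843.3) = 3.837  (CG33865)
log2(615.4/6646) = -3.433  (CG16717)
log2(100304/12599) = 2.993  (CG27500)
log2(7900/833.3) = 3.245  (CG6469)
log2(28.33/486.5) = -4.102  (CG7127)
CG7127 is most strongly downregulated.

-4.102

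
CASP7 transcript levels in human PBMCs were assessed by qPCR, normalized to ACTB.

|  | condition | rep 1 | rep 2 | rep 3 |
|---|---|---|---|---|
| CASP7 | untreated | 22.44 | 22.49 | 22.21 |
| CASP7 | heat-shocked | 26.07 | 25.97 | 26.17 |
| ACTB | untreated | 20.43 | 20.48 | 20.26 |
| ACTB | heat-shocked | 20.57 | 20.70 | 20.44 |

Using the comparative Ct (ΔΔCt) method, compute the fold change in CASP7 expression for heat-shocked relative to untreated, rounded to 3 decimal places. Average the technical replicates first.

0.088

Mean Ct: CASP7 untreated 22.380; CASP7 heat-shocked 26.070; ACTB untreated 20.390; ACTB heat-shocked 20.570
ΔCt(untreated) = 22.380 − 20.390 = 1.990
ΔCt(heat-shocked) = 26.070 − 20.570 = 5.500
ΔΔCt = 5.500 − 1.990 = 3.510
Fold change = 2^(−3.510) = 0.0878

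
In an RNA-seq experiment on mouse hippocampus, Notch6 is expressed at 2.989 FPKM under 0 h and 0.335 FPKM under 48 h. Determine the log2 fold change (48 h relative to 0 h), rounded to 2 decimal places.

Fold change = 0.335 / 2.989 = 0.1121
log2(0.1121) = -3.157

-3.16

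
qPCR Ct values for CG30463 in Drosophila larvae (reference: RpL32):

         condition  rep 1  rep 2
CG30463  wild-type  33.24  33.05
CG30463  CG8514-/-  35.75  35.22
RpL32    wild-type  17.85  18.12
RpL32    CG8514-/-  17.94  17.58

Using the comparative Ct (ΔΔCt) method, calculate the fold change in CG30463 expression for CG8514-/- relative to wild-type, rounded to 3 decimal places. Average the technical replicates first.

0.169

Mean Ct: CG30463 wild-type 33.145; CG30463 CG8514-/- 35.485; RpL32 wild-type 17.985; RpL32 CG8514-/- 17.760
ΔCt(wild-type) = 33.145 − 17.985 = 15.160
ΔCt(CG8514-/-) = 35.485 − 17.760 = 17.725
ΔΔCt = 17.725 − 15.160 = 2.565
Fold change = 2^(−2.565) = 0.1690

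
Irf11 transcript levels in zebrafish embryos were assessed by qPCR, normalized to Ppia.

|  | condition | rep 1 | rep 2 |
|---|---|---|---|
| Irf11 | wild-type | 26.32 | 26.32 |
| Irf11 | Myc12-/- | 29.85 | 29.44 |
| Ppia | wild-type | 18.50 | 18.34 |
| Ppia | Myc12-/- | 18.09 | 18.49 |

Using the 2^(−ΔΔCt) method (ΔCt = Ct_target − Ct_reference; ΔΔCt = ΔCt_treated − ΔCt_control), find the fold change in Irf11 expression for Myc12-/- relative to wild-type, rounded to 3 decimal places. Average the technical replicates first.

0.091

Mean Ct: Irf11 wild-type 26.320; Irf11 Myc12-/- 29.645; Ppia wild-type 18.420; Ppia Myc12-/- 18.290
ΔCt(wild-type) = 26.320 − 18.420 = 7.900
ΔCt(Myc12-/-) = 29.645 − 18.290 = 11.355
ΔΔCt = 11.355 − 7.900 = 3.455
Fold change = 2^(−3.455) = 0.0912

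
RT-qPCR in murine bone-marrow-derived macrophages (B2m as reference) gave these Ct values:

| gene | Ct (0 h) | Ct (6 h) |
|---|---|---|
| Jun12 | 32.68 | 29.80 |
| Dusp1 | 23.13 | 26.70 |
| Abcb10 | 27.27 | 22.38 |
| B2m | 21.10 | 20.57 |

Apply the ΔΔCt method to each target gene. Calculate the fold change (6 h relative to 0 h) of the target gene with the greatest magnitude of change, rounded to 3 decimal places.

Jun12: ΔΔCt = (29.80−20.57) − (32.68−21.10) = 9.23 − 11.58 = -2.35; fold change = 2^2.35 = 5.098
Dusp1: ΔΔCt = (26.70−20.57) − (23.13−21.10) = 6.13 − 2.03 = 4.10; fold change = 2^-4.10 = 0.058
Abcb10: ΔΔCt = (22.38−20.57) − (27.27−21.10) = 1.81 − 6.17 = -4.36; fold change = 2^4.36 = 20.535
Abcb10 has the largest |ΔΔCt| = 4.36.

20.535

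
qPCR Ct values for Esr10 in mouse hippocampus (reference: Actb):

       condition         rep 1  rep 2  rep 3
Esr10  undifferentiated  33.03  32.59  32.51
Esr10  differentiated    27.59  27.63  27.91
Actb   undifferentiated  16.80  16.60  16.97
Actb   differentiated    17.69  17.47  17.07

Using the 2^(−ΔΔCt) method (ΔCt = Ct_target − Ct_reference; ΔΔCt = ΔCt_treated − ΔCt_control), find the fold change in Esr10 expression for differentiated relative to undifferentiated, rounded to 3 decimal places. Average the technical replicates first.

49.180

Mean Ct: Esr10 undifferentiated 32.710; Esr10 differentiated 27.710; Actb undifferentiated 16.790; Actb differentiated 17.410
ΔCt(undifferentiated) = 32.710 − 16.790 = 15.920
ΔCt(differentiated) = 27.710 − 17.410 = 10.300
ΔΔCt = 10.300 − 15.920 = -5.620
Fold change = 2^(−(-5.620)) = 2^5.620 = 49.1800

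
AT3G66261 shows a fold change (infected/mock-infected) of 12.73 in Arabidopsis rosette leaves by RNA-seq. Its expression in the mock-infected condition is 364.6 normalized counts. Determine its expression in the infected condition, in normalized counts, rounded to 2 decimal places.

4641.36

infected expression = 364.6 × 12.73 = 4641.36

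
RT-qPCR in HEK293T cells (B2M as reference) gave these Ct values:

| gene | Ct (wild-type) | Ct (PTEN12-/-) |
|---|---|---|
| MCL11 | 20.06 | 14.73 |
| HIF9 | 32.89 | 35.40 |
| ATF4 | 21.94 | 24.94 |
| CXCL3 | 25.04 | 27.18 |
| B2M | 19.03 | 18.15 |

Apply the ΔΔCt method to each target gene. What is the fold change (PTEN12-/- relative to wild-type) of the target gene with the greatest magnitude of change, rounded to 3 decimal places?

21.857

MCL11: ΔΔCt = (14.73−18.15) − (20.06−19.03) = -3.42 − 1.03 = -4.45; fold change = 2^4.45 = 21.857
HIF9: ΔΔCt = (35.40−18.15) − (32.89−19.03) = 17.25 − 13.86 = 3.39; fold change = 2^-3.39 = 0.095
ATF4: ΔΔCt = (24.94−18.15) − (21.94−19.03) = 6.79 − 2.91 = 3.88; fold change = 2^-3.88 = 0.068
CXCL3: ΔΔCt = (27.18−18.15) − (25.04−19.03) = 9.03 − 6.01 = 3.02; fold change = 2^-3.02 = 0.123
MCL11 has the largest |ΔΔCt| = 4.45.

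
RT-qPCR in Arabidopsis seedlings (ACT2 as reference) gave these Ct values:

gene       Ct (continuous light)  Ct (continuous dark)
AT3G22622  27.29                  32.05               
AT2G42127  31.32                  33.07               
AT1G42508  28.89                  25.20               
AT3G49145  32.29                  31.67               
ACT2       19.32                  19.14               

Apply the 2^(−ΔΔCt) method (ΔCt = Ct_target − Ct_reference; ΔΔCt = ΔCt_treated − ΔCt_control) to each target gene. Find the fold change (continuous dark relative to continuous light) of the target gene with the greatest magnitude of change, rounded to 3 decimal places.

0.033

AT3G22622: ΔΔCt = (32.05−19.14) − (27.29−19.32) = 12.91 − 7.97 = 4.94; fold change = 2^-4.94 = 0.033
AT2G42127: ΔΔCt = (33.07−19.14) − (31.32−19.32) = 13.93 − 12.00 = 1.93; fold change = 2^-1.93 = 0.262
AT1G42508: ΔΔCt = (25.20−19.14) − (28.89−19.32) = 6.06 − 9.57 = -3.51; fold change = 2^3.51 = 11.392
AT3G49145: ΔΔCt = (31.67−19.14) − (32.29−19.32) = 12.53 − 12.97 = -0.44; fold change = 2^0.44 = 1.357
AT3G22622 has the largest |ΔΔCt| = 4.94.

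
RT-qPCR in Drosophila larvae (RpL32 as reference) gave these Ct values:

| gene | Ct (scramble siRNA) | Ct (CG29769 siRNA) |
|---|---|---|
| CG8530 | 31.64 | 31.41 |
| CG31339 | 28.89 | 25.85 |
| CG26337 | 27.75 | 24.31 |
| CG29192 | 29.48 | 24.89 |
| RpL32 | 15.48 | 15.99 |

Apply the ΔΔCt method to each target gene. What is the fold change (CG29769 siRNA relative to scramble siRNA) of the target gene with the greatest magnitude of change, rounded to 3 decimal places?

CG8530: ΔΔCt = (31.41−15.99) − (31.64−15.48) = 15.42 − 16.16 = -0.74; fold change = 2^0.74 = 1.670
CG31339: ΔΔCt = (25.85−15.99) − (28.89−15.48) = 9.86 − 13.41 = -3.55; fold change = 2^3.55 = 11.713
CG26337: ΔΔCt = (24.31−15.99) − (27.75−15.48) = 8.32 − 12.27 = -3.95; fold change = 2^3.95 = 15.455
CG29192: ΔΔCt = (24.89−15.99) − (29.48−15.48) = 8.90 − 14.00 = -5.10; fold change = 2^5.10 = 34.297
CG29192 has the largest |ΔΔCt| = 5.10.

34.297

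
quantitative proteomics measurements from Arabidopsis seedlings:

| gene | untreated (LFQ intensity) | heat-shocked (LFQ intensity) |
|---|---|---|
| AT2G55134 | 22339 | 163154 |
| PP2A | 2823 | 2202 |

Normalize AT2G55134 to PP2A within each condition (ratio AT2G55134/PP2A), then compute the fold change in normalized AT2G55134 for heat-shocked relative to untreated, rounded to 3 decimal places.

9.363

AT2G55134/PP2A (untreated) = 22339 / 2823 = 7.9132
AT2G55134/PP2A (heat-shocked) = 163154 / 2202 = 74.094
Fold change = 74.094 / 7.9132 = 9.3633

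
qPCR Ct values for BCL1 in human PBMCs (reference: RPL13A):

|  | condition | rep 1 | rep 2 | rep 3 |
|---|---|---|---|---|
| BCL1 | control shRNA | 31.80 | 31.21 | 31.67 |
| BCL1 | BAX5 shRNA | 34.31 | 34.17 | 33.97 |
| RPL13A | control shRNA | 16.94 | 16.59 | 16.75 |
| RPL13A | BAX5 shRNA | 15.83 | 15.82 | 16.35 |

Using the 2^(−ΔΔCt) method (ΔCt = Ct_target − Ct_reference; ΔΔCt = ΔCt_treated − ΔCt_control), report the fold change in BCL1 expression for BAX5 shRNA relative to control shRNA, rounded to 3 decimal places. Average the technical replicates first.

0.098

Mean Ct: BCL1 control shRNA 31.560; BCL1 BAX5 shRNA 34.150; RPL13A control shRNA 16.760; RPL13A BAX5 shRNA 16.000
ΔCt(control shRNA) = 31.560 − 16.760 = 14.800
ΔCt(BAX5 shRNA) = 34.150 − 16.000 = 18.150
ΔΔCt = 18.150 − 14.800 = 3.350
Fold change = 2^(−3.350) = 0.0981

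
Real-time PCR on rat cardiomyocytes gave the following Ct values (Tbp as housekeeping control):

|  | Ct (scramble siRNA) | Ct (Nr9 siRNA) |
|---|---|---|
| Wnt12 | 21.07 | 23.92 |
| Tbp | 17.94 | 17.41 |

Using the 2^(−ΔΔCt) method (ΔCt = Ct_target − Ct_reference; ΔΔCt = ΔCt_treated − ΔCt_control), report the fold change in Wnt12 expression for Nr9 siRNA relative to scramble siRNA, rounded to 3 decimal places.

0.096

ΔCt(scramble siRNA) = 21.070 − 17.940 = 3.130
ΔCt(Nr9 siRNA) = 23.920 − 17.410 = 6.510
ΔΔCt = 6.510 − 3.130 = 3.380
Fold change = 2^(−3.380) = 0.0961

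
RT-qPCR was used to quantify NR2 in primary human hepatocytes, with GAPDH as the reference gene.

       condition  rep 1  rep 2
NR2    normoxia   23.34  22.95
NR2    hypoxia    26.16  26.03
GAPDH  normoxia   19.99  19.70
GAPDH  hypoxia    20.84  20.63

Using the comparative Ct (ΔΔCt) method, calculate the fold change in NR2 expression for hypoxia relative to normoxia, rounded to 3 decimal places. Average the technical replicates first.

0.240

Mean Ct: NR2 normoxia 23.145; NR2 hypoxia 26.095; GAPDH normoxia 19.845; GAPDH hypoxia 20.735
ΔCt(normoxia) = 23.145 − 19.845 = 3.300
ΔCt(hypoxia) = 26.095 − 20.735 = 5.360
ΔΔCt = 5.360 − 3.300 = 2.060
Fold change = 2^(−2.060) = 0.2398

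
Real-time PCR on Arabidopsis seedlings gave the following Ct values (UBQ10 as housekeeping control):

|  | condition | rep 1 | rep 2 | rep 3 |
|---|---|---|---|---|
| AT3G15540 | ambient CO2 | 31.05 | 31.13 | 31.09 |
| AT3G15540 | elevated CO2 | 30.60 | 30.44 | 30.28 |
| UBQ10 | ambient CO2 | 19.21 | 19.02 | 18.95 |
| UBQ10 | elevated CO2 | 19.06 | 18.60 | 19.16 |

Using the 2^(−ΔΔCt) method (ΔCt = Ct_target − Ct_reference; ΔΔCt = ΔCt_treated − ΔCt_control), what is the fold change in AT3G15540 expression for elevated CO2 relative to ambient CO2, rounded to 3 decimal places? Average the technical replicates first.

Mean Ct: AT3G15540 ambient CO2 31.090; AT3G15540 elevated CO2 30.440; UBQ10 ambient CO2 19.060; UBQ10 elevated CO2 18.940
ΔCt(ambient CO2) = 31.090 − 19.060 = 12.030
ΔCt(elevated CO2) = 30.440 − 18.940 = 11.500
ΔΔCt = 11.500 − 12.030 = -0.530
Fold change = 2^(−(-0.530)) = 2^0.530 = 1.4439

1.444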